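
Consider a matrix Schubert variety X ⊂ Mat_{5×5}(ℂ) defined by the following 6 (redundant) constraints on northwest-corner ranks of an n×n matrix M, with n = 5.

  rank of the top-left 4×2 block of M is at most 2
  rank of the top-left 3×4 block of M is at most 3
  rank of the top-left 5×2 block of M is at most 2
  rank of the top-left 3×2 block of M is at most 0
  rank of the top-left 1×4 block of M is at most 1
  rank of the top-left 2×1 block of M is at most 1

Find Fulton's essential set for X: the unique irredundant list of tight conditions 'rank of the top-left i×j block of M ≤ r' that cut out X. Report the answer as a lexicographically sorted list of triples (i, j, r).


Reconstructing r_w from the 6 given conditions:

  R[1]: 0  0  1  1  1
  R[2]: 0  0  1  2  2
  R[3]: 0  0  1  2  3
  R[4]: 1  1  2  3  4
  R[5]: 1  2  3  4  5

giving w = (3, 4, 5, 1, 2) via Δ²R.

D(w) has 6 cells with 1 SE-corner; essential set:

[(3, 2, 0)]


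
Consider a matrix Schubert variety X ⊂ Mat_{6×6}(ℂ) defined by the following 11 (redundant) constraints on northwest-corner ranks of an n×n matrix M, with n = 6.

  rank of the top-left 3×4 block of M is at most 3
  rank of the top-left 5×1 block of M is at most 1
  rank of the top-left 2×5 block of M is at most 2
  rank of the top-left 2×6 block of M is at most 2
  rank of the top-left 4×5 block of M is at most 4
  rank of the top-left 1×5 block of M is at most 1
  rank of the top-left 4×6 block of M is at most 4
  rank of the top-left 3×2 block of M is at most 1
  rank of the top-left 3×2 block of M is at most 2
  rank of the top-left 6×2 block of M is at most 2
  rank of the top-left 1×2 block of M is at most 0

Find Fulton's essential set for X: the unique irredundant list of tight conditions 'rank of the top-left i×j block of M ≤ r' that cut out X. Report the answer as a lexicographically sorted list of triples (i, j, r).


Computing R[i][j] = min implied NW-rank bound (n=6, 11 conditions):

  R[1]: 0, 0, 1, 1, 1, 1
  R[2]: 1, 1, 2, 2, 2, 2
  R[3]: 1, 1, 2, 3, 3, 3
  R[4]: 1, 2, 3, 4, 4, 4
  R[5]: 1, 2, 3, 4, 5, 5
  R[6]: 1, 2, 3, 4, 5, 6

giving w = (3, 1, 4, 2, 5, 6) via Δ²R.

D(w) has 3 cells with 2 SE-corners; essential set:

[(1, 2, 0), (3, 2, 1)]


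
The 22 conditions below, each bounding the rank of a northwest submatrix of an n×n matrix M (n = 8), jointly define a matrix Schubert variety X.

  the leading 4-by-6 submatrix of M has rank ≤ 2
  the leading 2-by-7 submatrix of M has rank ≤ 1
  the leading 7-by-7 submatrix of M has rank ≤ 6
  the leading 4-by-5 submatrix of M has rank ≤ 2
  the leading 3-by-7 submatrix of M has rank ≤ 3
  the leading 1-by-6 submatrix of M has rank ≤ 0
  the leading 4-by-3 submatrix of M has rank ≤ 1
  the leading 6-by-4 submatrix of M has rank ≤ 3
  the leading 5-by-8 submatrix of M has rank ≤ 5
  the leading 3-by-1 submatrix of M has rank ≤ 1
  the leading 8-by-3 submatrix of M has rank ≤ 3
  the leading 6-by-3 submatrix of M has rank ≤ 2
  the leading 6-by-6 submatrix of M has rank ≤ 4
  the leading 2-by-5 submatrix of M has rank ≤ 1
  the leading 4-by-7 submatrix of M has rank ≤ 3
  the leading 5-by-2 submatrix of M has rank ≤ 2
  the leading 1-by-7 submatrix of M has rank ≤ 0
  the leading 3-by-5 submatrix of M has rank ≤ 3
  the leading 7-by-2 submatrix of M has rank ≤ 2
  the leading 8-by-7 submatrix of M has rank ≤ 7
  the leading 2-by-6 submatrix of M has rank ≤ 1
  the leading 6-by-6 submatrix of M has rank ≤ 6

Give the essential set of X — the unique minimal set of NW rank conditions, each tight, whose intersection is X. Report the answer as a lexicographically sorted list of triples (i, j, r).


Computing R[i][j] = min implied NW-rank bound (n=8, 22 conditions):

  row 1: 0, 0, 0, 0, 0, 0, 0, 1
  row 2: 1, 1, 1, 1, 1, 1, 1, 2
  row 3: 1, 1, 1, 2, 2, 2, 2, 3
  row 4: 1, 1, 1, 2, 2, 2, 3, 4
  row 5: 1, 2, 2, 3, 3, 3, 4, 5
  row 6: 1, 2, 2, 3, 4, 4, 5, 6
  row 7: 1, 2, 3, 4, 5, 5, 6, 7
  row 8: 1, 2, 3, 4, 5, 6, 7, 8

hence w(1..8) = (8, 1, 4, 7, 2, 5, 3, 6).

4 SE-corners of the 14-cell Rothe diagram give Ess(w):

[(1, 7, 0), (4, 3, 1), (4, 6, 2), (6, 3, 2)]


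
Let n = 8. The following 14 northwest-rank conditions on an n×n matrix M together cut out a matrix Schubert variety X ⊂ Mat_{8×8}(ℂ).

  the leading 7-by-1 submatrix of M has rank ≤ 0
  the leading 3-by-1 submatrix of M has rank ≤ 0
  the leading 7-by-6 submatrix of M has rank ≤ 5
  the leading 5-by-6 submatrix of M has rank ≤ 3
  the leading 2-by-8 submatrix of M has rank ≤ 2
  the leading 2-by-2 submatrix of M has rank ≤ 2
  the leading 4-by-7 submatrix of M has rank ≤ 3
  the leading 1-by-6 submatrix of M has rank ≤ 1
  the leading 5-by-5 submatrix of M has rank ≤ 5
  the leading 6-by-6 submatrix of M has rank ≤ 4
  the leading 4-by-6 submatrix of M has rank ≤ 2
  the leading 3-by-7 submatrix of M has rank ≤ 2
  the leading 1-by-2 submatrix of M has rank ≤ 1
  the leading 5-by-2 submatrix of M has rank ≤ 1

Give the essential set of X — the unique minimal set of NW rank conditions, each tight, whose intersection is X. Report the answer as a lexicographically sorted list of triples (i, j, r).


The tightest implied rank at each (i,j), from the 14 conditions:

  R[1]: 0  1  1  1  1  1  1  1
  R[2]: 0  1  2  2  2  2  2  2
  R[3]: 0  1  2  2  2  2  2  3
  R[4]: 0  1  2  2  2  2  3  4
  R[5]: 0  1  2  3  3  3  4  5
  R[6]: 0  1  2  3  4  4  5  6
  R[7]: 0  1  2  3  4  5  6  7
  R[8]: 1  2  3  4  5  6  7  8

the unique w with this rank table is (2, 3, 8, 7, 4, 5, 6, 1).

ℓ(w)=14; the 3 essential cells (i,j,r):

[(3, 7, 2), (4, 6, 2), (7, 1, 0)]


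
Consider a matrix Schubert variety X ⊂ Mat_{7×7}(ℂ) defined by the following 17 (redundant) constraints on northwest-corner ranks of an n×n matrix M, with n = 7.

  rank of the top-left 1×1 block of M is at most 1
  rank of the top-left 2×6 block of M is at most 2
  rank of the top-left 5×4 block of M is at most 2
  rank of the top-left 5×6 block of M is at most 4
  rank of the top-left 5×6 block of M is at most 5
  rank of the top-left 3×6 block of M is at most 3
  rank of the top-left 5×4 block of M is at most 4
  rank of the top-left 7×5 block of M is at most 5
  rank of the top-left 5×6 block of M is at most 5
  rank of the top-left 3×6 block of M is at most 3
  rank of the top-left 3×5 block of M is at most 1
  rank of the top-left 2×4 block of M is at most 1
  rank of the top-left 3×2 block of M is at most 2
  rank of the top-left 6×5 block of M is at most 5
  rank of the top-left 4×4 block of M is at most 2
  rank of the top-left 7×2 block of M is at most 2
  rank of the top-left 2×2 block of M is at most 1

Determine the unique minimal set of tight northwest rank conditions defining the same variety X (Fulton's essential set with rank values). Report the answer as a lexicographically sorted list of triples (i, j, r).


Reconstructing r_w from the 17 given conditions:

  row 1: 1  1  1  1  1  1  1
  row 2: 1  1  1  1  1  2  2
  row 3: 1  1  1  1  1  2  3
  row 4: 1  2  2  2  2  3  4
  row 5: 1  2  2  2  3  4  5
  row 6: 1  2  3  3  4  5  6
  row 7: 1  2  3  4  5  6  7

so w = (1, 6, 7, 2, 5, 3, 4).

D(w) has 10 cells with 2 SE-corners; essential set:

[(3, 5, 1), (5, 4, 2)]


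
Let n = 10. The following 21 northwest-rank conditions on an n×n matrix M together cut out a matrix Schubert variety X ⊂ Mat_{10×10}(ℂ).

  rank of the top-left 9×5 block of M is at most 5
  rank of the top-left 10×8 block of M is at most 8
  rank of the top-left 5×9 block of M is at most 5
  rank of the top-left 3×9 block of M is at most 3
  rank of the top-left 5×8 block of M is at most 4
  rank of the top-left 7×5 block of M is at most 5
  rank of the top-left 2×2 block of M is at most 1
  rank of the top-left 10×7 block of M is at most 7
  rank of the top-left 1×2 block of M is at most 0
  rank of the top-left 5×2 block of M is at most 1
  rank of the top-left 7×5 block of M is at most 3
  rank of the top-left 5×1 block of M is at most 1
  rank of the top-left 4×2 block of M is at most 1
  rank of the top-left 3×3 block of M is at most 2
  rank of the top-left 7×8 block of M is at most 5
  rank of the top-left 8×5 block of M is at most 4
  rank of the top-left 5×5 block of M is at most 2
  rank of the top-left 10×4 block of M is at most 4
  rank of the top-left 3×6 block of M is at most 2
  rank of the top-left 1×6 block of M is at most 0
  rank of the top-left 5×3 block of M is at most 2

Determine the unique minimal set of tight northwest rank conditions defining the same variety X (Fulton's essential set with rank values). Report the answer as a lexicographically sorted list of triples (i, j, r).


Rank table r_w(10×10) implied by the 21 constraints:

  0 | 0 | 0 | 0 | 0 | 0 | 1 | 1 | 1 | 1
  1 | 1 | 1 | 1 | 1 | 1 | 2 | 2 | 2 | 2
  1 | 1 | 2 | 2 | 2 | 2 | 3 | 3 | 3 | 3
  1 | 1 | 2 | 2 | 2 | 3 | 4 | 4 | 4 | 4
  1 | 1 | 2 | 2 | 2 | 3 | 4 | 4 | 5 | 5
  1 | 2 | 3 | 3 | 3 | 4 | 5 | 5 | 6 | 6
  1 | 2 | 3 | 3 | 3 | 4 | 5 | 5 | 6 | 7
  1 | 2 | 3 | 4 | 4 | 5 | 6 | 6 | 7 | 8
  1 | 2 | 3 | 4 | 5 | 6 | 7 | 7 | 8 | 9
  1 | 2 | 3 | 4 | 5 | 6 | 7 | 8 | 9 | 10

hence w(1..10) = (7, 1, 3, 6, 9, 2, 10, 4, 5, 8).

|D(w)|=17, |Ess(w)|=6:

[(1, 6, 0), (5, 2, 1), (5, 5, 2), (5, 8, 4), (7, 5, 3), (7, 8, 5)]


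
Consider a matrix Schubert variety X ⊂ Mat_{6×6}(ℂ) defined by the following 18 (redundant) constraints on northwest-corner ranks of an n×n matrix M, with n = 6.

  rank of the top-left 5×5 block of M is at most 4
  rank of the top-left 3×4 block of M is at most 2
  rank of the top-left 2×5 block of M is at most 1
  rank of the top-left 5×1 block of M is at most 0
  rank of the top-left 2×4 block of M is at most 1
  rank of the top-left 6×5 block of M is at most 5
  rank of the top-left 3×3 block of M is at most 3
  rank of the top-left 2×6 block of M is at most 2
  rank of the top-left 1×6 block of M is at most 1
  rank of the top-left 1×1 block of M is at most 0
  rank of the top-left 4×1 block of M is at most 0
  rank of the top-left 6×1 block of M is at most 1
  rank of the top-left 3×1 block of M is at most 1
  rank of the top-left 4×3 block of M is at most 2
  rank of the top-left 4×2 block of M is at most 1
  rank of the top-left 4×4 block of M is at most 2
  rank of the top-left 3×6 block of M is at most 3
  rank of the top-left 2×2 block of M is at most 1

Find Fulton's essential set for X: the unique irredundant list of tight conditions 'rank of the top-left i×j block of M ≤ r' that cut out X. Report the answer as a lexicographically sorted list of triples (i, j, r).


Reconstructing r_w from the 18 given conditions:

  i=1: 0 | 1 | 1 | 1 | 1 | 1
  i=2: 0 | 1 | 1 | 1 | 1 | 2
  i=3: 0 | 1 | 2 | 2 | 2 | 3
  i=4: 0 | 1 | 2 | 2 | 3 | 4
  i=5: 0 | 1 | 2 | 3 | 4 | 5
  i=6: 1 | 2 | 3 | 4 | 5 | 6

the unique w with this rank table is (2, 6, 3, 5, 4, 1).

D(w) has 9 cells with 3 SE-corners; essential set:

[(2, 5, 1), (4, 4, 2), (5, 1, 0)]


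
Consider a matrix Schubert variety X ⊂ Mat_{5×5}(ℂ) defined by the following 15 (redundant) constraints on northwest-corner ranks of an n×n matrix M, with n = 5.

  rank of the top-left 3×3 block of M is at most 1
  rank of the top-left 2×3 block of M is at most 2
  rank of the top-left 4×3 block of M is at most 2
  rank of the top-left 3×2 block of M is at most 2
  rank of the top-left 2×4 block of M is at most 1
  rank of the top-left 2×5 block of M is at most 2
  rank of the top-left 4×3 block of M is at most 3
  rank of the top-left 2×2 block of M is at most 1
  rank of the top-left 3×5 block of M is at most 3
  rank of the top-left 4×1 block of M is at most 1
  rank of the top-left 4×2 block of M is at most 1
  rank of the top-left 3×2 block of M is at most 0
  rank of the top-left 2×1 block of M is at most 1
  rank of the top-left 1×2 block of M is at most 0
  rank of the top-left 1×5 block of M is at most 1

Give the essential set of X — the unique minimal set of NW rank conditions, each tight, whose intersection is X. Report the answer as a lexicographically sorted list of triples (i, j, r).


Rank table r_w(5×5) implied by the 15 constraints:

  0 | 0 | 1 | 1 | 1
  0 | 0 | 1 | 1 | 2
  0 | 0 | 1 | 2 | 3
  1 | 1 | 2 | 3 | 4
  1 | 2 | 3 | 4 | 5

reading off 1-entries of Δ²R: w = (3, 5, 4, 1, 2).

|D(w)|=7, |Ess(w)|=2:

[(2, 4, 1), (3, 2, 0)]


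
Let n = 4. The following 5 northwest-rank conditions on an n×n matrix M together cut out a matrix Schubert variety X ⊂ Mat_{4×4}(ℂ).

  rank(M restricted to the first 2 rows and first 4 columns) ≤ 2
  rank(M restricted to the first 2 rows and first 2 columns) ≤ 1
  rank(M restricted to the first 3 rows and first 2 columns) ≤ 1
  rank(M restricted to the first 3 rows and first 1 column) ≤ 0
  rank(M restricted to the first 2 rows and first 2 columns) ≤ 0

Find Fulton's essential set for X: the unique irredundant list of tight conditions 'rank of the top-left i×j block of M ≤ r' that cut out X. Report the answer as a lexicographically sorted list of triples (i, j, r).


Computing R[i][j] = min implied NW-rank bound (n=4, 5 conditions):

  0 0 1 1
  0 0 1 2
  0 1 2 3
  1 2 3 4

hence w(1..4) = (3, 4, 2, 1).

D(w) has 5 cells with 2 SE-corners; essential set:

[(2, 2, 0), (3, 1, 0)]


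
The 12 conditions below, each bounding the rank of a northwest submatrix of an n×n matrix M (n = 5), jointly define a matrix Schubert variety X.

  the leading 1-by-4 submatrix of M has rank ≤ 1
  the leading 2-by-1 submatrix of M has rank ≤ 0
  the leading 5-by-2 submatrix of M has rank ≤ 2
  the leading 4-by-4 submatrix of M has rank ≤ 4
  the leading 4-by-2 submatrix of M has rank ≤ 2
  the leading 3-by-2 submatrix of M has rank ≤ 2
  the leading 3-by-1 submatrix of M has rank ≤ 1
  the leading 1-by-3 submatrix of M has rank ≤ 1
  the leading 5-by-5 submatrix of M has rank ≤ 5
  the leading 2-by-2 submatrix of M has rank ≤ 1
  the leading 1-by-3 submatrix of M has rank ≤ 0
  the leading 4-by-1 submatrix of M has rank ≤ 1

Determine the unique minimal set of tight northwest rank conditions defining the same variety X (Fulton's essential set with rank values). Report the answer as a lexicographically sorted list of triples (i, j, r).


The tightest implied rank at each (i,j), from the 12 conditions:

  0 | 0 | 0 | 1 | 1
  0 | 1 | 1 | 2 | 2
  1 | 2 | 2 | 3 | 3
  1 | 2 | 3 | 4 | 4
  1 | 2 | 3 | 4 | 5

the unique w with this rank table is (4, 2, 1, 3, 5).

Rothe diagram D(w) (4 cells), 2 SE-corners (essential conditions):

[(1, 3, 0), (2, 1, 0)]


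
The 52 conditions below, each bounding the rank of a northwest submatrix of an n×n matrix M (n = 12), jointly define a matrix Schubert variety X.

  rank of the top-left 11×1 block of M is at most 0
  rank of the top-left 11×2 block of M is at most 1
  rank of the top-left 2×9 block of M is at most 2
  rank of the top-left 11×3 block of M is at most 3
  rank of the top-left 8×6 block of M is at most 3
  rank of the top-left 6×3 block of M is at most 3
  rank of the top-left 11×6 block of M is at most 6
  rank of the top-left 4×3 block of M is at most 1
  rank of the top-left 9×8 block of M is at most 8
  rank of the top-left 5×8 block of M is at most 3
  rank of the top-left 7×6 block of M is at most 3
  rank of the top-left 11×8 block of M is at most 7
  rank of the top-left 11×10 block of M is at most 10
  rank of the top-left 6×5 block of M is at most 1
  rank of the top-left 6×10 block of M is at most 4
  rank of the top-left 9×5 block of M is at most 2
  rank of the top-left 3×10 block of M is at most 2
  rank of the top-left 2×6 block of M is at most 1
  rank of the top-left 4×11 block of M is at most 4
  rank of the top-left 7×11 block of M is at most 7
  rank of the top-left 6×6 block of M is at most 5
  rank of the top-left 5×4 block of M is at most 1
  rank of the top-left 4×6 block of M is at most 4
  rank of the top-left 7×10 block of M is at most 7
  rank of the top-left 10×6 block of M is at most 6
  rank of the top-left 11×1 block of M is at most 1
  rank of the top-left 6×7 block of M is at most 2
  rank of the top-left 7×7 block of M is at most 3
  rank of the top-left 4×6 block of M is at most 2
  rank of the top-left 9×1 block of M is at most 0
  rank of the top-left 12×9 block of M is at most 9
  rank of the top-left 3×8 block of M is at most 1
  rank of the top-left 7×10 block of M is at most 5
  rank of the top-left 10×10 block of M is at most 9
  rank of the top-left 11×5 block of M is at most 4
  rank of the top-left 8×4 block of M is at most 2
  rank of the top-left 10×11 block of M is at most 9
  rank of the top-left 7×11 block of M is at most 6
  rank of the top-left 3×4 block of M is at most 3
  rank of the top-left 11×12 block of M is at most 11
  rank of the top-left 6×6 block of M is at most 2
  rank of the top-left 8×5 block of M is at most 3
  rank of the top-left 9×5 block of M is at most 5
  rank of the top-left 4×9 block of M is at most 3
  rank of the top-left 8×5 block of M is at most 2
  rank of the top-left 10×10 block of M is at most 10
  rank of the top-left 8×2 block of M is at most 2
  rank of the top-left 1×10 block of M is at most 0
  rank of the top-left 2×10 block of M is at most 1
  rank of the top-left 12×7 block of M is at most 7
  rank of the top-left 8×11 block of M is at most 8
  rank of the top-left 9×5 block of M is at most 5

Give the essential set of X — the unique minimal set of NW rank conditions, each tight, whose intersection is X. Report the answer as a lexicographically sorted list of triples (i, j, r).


Computing R[i][j] = min implied NW-rank bound (n=12, 52 conditions):

  row 1: 0 0 0 0 0 0 0 0 0 0 1 1
  row 2: 0 1 1 1 1 1 1 1 1 1 2 2
  row 3: 0 1 1 1 1 1 1 1 2 2 3 3
  row 4: 0 1 1 1 1 2 2 2 3 3 4 4
  row 5: 0 1 1 1 1 2 2 3 4 4 5 5
  row 6: 0 1 1 1 1 2 2 3 4 4 5 6
  row 7: 0 1 2 2 2 3 3 4 5 5 6 7
  row 8: 0 1 2 2 2 3 4 5 6 6 7 8
  row 9: 0 1 2 2 2 3 4 5 6 7 8 9
  row 10: 0 1 2 3 3 4 5 6 7 8 9 10
  row 11: 0 1 2 3 4 5 6 7 8 9 10 11
  row 12: 1 2 3 4 5 6 7 8 9 10 11 12

so w = (11, 2, 9, 6, 8, 12, 3, 7, 10, 4, 5, 1).

D(w) has 42 cells with 7 SE-corners; essential set:

[(1, 10, 0), (3, 8, 1), (6, 5, 1), (6, 7, 2), (6, 10, 4), (9, 5, 2), (11, 1, 0)]


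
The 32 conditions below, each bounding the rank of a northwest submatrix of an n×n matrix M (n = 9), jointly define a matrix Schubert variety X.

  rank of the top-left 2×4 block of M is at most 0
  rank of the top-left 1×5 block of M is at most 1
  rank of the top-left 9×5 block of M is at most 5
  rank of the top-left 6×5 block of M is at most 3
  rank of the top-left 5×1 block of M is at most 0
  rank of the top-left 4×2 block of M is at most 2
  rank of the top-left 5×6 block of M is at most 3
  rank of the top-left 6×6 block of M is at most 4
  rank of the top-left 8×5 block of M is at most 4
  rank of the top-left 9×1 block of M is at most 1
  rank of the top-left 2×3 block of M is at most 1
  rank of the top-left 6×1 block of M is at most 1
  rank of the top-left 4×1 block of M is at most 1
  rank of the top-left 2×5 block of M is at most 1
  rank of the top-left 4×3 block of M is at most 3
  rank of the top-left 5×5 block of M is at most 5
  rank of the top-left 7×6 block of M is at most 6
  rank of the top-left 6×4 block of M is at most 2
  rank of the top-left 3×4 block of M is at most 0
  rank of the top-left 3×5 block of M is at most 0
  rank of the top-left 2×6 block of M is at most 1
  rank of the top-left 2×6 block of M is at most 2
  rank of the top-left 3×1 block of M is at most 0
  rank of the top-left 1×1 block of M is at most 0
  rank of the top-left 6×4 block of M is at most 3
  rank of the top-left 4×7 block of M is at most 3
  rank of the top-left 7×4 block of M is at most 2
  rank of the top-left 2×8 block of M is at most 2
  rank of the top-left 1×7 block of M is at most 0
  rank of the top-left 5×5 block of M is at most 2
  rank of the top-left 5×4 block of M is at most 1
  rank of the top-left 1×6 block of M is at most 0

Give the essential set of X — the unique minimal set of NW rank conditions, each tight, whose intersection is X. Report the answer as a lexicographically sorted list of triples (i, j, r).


Recovering R(i,j) via the rank-extension bound from the 32 conditions:

  0 0 0 0 0 0 0 1 1
  0 0 0 0 0 1 1 2 2
  0 0 0 0 0 1 2 3 3
  0 1 1 1 1 2 3 4 4
  0 1 1 1 2 3 4 5 5
  1 2 2 2 3 4 5 6 6
  1 2 2 2 3 4 5 6 7
  1 2 3 3 4 5 6 7 8
  1 2 3 4 5 6 7 8 9

the unique w with this rank table is (8, 6, 7, 2, 5, 1, 9, 3, 4).

5 SE-corners of the 23-cell Rothe diagram give Ess(w):

[(1, 7, 0), (3, 5, 0), (5, 1, 0), (5, 4, 1), (7, 4, 2)]


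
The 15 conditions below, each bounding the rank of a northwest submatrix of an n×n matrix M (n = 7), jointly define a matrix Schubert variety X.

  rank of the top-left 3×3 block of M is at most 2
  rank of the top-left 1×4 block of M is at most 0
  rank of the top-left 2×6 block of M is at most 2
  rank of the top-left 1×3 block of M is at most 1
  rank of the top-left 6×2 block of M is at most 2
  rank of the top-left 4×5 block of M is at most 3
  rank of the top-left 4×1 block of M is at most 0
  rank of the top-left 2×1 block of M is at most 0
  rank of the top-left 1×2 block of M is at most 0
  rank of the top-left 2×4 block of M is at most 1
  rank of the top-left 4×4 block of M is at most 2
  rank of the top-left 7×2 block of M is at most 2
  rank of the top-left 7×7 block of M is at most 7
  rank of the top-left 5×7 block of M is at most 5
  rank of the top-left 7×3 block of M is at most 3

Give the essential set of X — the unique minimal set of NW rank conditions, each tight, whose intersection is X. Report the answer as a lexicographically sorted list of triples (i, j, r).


Reconstructing r_w from the 15 given conditions:

  0, 0, 0, 0, 1, 1, 1
  0, 1, 1, 1, 2, 2, 2
  0, 1, 2, 2, 3, 3, 3
  0, 1, 2, 2, 3, 4, 4
  1, 2, 3, 3, 4, 5, 5
  1, 2, 3, 4, 5, 6, 6
  1, 2, 3, 4, 5, 6, 7

second differences of R give the permutation w = (5, 2, 3, 6, 1, 4, 7).

Rothe diagram D(w) (8 cells), 3 SE-corners (essential conditions):

[(1, 4, 0), (4, 1, 0), (4, 4, 2)]


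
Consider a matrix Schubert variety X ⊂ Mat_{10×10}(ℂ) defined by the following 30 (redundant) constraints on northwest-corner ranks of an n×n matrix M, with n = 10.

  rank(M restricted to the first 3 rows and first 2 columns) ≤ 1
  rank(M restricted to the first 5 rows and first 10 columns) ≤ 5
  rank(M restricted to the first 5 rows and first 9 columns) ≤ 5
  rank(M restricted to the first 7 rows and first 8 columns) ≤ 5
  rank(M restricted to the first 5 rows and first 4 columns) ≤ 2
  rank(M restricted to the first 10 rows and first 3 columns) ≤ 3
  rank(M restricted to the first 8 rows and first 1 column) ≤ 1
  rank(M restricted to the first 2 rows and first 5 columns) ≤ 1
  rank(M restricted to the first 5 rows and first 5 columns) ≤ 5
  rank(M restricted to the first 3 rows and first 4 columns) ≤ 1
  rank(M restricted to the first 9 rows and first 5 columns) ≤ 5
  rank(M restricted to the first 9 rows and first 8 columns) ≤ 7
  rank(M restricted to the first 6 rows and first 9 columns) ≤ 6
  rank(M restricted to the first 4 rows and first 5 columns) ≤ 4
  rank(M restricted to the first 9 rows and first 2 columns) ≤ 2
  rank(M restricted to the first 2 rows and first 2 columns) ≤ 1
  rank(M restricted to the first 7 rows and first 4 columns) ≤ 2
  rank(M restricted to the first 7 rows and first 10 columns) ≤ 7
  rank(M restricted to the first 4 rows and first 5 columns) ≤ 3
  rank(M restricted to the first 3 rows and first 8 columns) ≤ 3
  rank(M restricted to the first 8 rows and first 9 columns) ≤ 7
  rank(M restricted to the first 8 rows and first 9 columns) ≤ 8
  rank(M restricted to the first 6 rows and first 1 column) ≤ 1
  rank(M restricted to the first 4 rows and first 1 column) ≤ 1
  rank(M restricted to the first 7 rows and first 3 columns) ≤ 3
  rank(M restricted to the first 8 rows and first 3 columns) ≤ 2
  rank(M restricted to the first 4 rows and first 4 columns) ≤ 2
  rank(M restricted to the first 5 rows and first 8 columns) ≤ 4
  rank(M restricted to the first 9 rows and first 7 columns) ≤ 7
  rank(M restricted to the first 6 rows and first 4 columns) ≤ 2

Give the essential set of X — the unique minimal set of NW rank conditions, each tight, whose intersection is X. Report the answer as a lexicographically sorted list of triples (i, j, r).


Recovering R(i,j) via the rank-extension bound from the 30 conditions:

  1  1  1  1  1  1  1  1  1  1
  1  1  1  1  1  2  2  2  2  2
  1  1  1  1  2  3  3  3  3  3
  1  2  2  2  3  4  4  4  4  4
  1  2  2  2  3  4  4  4  5  5
  1  2  2  2  3  4  5  5  6  6
  1  2  2  2  3  4  5  5  6  7
  1  2  2  3  4  5  6  6  7  8
  1  2  3  4  5  6  7  7  8  9
  1  2  3  4  5  6  7  8  9  10

so w = (1, 6, 5, 2, 9, 7, 10, 4, 3, 8).

6 SE-corners of the 17-cell Rothe diagram give Ess(w):

[(2, 5, 1), (3, 4, 1), (5, 8, 4), (7, 4, 2), (7, 8, 5), (8, 3, 2)]


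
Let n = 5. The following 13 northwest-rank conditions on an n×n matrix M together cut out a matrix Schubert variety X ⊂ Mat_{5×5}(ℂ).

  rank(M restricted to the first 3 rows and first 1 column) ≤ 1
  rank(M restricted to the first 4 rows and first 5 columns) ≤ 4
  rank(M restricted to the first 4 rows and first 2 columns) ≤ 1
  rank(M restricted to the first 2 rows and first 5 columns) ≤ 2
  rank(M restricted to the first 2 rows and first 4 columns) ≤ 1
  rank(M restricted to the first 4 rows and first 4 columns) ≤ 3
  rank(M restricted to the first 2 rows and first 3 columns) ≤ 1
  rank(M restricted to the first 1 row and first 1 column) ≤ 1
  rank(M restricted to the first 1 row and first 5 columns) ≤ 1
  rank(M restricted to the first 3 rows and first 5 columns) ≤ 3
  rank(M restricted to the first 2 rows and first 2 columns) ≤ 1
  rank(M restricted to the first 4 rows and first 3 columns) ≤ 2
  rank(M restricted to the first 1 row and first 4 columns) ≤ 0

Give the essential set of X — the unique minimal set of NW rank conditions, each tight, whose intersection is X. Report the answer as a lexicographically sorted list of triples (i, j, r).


Propagating the 13 rank bounds to every northwest block:

  R[1]: 0, 0, 0, 0, 1
  R[2]: 1, 1, 1, 1, 2
  R[3]: 1, 1, 2, 2, 3
  R[4]: 1, 1, 2, 3, 4
  R[5]: 1, 2, 3, 4, 5

giving w = (5, 1, 3, 4, 2) via Δ²R.

ℓ(w)=6; the 2 essential cells (i,j,r):

[(1, 4, 0), (4, 2, 1)]


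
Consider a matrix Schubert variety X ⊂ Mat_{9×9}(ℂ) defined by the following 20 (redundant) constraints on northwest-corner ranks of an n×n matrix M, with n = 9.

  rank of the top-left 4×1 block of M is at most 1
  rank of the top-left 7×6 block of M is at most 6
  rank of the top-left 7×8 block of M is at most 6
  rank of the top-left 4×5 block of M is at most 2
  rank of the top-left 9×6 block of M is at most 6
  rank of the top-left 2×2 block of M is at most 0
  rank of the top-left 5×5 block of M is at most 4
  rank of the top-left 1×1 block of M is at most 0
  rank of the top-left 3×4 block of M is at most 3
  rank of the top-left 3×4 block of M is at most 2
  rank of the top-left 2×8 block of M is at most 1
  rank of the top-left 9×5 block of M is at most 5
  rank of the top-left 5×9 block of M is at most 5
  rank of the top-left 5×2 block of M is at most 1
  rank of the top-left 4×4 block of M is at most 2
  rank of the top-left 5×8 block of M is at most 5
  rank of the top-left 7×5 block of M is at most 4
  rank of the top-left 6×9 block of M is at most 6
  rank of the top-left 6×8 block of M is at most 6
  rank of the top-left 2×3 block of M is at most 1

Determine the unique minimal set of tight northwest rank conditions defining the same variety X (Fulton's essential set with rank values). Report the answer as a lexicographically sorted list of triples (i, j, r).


Propagating the 20 rank bounds to every northwest block:

  R[1]: 0  0  1  1  1  1  1  1  1
  R[2]: 0  0  1  1  1  1  1  1  2
  R[3]: 1  1  2  2  2  2  2  2  3
  R[4]: 1  1  2  2  2  3  3  3  4
  R[5]: 1  1  2  3  3  4  4  4  5
  R[6]: 1  2  3  4  4  5  5  5  6
  R[7]: 1  2  3  4  4  5  6  6  7
  R[8]: 1  2  3  4  5  6  7  7  8
  R[9]: 1  2  3  4  5  6  7  8  9

second differences of R give the permutation w = (3, 9, 1, 6, 4, 2, 7, 5, 8).

ℓ(w)=14; the 5 essential cells (i,j,r):

[(2, 2, 0), (2, 8, 1), (4, 5, 2), (5, 2, 1), (7, 5, 4)]


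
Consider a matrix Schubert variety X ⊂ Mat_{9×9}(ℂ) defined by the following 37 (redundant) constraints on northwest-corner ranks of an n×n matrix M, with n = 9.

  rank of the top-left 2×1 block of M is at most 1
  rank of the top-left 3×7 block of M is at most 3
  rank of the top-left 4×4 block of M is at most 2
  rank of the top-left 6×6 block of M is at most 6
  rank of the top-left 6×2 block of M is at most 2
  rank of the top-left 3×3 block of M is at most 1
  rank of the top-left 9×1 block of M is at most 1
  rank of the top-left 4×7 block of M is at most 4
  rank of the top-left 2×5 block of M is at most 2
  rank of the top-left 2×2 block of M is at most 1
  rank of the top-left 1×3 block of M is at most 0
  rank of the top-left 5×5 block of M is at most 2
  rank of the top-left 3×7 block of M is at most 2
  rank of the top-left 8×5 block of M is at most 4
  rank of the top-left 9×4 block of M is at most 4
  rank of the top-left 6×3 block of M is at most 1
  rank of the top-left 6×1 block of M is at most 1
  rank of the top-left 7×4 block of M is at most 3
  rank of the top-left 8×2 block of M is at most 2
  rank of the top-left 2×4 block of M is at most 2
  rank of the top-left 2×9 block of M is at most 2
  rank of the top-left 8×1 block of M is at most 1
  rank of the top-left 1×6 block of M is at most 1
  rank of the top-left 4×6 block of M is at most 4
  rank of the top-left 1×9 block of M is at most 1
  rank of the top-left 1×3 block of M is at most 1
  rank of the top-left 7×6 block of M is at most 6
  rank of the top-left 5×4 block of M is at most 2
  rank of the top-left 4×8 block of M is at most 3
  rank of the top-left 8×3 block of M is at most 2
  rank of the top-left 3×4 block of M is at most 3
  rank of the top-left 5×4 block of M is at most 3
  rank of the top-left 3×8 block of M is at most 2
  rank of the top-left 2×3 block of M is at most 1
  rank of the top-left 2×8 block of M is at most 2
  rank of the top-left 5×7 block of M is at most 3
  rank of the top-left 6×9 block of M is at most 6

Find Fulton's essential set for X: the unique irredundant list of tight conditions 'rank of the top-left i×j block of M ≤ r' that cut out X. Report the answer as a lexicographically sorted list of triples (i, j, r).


Propagating the 37 rank bounds to every northwest block:

  0 | 0 | 0 | 1 | 1 | 1 | 1 | 1 | 1
  1 | 1 | 1 | 2 | 2 | 2 | 2 | 2 | 2
  1 | 1 | 1 | 2 | 2 | 2 | 2 | 2 | 3
  1 | 1 | 1 | 2 | 2 | 3 | 3 | 3 | 4
  1 | 1 | 1 | 2 | 2 | 3 | 3 | 4 | 5
  1 | 1 | 1 | 2 | 3 | 4 | 4 | 5 | 6
  1 | 2 | 2 | 3 | 4 | 5 | 5 | 6 | 7
  1 | 2 | 2 | 3 | 4 | 5 | 6 | 7 | 8
  1 | 2 | 3 | 4 | 5 | 6 | 7 | 8 | 9

second differences of R give the permutation w = (4, 1, 9, 6, 8, 5, 2, 7, 3).

ℓ(w)=19; the 6 essential cells (i,j,r):

[(1, 3, 0), (3, 8, 2), (5, 5, 2), (5, 7, 3), (6, 3, 1), (8, 3, 2)]


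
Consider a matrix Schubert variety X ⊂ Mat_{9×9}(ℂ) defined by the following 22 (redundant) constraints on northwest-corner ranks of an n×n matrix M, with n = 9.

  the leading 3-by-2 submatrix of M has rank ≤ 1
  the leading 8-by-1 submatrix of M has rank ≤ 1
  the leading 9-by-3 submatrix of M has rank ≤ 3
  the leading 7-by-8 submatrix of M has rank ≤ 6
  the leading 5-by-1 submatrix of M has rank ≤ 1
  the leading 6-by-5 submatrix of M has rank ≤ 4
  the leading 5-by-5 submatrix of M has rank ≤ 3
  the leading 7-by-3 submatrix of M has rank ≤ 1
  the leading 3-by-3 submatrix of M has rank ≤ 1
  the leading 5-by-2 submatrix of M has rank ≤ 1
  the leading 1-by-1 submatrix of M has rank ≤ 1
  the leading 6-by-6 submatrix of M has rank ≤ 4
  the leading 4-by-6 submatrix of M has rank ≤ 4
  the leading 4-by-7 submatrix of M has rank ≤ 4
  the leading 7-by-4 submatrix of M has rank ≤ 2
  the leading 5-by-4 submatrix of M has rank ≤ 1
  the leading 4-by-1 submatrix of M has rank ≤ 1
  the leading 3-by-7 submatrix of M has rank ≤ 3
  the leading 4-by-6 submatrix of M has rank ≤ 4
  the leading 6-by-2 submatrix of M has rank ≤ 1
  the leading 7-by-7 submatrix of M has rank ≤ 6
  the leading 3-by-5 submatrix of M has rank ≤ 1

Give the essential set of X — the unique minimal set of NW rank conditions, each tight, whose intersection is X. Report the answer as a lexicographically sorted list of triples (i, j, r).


Rank table r_w(9×9) implied by the 22 constraints:

  row 1: 1 | 1 | 1 | 1 | 1 | 1 | 1 | 1 | 1
  row 2: 1 | 1 | 1 | 1 | 1 | 2 | 2 | 2 | 2
  row 3: 1 | 1 | 1 | 1 | 1 | 2 | 3 | 3 | 3
  row 4: 1 | 1 | 1 | 1 | 2 | 3 | 4 | 4 | 4
  row 5: 1 | 1 | 1 | 1 | 2 | 3 | 4 | 5 | 5
  row 6: 1 | 1 | 1 | 2 | 3 | 4 | 5 | 6 | 6
  row 7: 1 | 1 | 1 | 2 | 3 | 4 | 5 | 6 | 7
  row 8: 1 | 2 | 2 | 3 | 4 | 5 | 6 | 7 | 8
  row 9: 1 | 2 | 3 | 4 | 5 | 6 | 7 | 8 | 9

reading off 1-entries of Δ²R: w = (1, 6, 7, 5, 8, 4, 9, 2, 3).

ℓ(w)=18; the 3 essential cells (i,j,r):

[(3, 5, 1), (5, 4, 1), (7, 3, 1)]


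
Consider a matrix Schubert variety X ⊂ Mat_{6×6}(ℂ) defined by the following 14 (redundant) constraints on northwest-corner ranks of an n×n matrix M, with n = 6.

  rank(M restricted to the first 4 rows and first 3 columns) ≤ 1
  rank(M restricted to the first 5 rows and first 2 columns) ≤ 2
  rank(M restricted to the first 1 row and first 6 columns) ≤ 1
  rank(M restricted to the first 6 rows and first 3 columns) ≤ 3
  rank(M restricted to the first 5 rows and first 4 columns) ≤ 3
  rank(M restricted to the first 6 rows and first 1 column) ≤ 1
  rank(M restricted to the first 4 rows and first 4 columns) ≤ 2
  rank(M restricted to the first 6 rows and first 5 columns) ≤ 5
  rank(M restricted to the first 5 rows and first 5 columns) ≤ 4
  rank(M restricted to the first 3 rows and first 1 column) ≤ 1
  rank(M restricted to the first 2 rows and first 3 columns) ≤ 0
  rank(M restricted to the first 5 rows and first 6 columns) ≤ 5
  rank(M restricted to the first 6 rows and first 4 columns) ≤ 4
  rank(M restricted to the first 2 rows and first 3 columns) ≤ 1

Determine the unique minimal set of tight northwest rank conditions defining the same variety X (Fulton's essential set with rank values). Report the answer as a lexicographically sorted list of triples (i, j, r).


The tightest implied rank at each (i,j), from the 14 conditions:

  R[1]: 0 0 0 1 1 1
  R[2]: 0 0 0 1 2 2
  R[3]: 1 1 1 2 3 3
  R[4]: 1 1 1 2 3 4
  R[5]: 1 2 2 3 4 5
  R[6]: 1 2 3 4 5 6

giving w = (4, 5, 1, 6, 2, 3) via Δ²R.

D(w) has 8 cells with 2 SE-corners; essential set:

[(2, 3, 0), (4, 3, 1)]


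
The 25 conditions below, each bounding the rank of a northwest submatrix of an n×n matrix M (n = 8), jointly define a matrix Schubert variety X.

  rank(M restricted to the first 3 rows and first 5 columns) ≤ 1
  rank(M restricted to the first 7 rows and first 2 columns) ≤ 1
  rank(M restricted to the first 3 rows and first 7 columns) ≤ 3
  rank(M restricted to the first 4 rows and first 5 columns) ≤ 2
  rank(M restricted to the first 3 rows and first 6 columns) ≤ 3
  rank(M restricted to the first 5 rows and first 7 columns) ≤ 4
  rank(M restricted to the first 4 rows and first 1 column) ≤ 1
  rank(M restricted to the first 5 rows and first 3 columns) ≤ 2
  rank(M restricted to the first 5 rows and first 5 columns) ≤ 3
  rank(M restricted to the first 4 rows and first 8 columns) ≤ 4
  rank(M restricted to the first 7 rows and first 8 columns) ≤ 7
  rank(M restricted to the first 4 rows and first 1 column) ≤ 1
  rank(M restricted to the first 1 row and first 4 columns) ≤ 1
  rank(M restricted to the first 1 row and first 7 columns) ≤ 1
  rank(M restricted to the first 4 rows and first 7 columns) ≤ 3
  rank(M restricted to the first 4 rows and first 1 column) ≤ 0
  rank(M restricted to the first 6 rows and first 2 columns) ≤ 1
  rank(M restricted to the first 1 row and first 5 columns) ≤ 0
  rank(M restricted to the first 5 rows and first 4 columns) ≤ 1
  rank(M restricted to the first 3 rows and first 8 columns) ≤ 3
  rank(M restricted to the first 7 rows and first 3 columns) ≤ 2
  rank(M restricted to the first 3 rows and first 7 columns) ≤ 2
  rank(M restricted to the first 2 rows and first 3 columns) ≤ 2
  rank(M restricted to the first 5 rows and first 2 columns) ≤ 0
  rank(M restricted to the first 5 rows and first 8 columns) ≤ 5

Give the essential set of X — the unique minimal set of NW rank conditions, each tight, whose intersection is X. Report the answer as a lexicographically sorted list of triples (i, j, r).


Rank table r_w(8×8) implied by the 25 constraints:

  i=1: 0 0 0 0 0 1 1 1
  i=2: 0 0 1 1 1 2 2 2
  i=3: 0 0 1 1 1 2 2 3
  i=4: 0 0 1 1 2 3 3 4
  i=5: 0 0 1 1 2 3 4 5
  i=6: 1 1 2 2 3 4 5 6
  i=7: 1 1 2 3 4 5 6 7
  i=8: 1 2 3 4 5 6 7 8

so w = (6, 3, 8, 5, 7, 1, 4, 2).

|D(w)|=19, |Ess(w)|=6:

[(1, 5, 0), (3, 5, 1), (3, 7, 2), (5, 2, 0), (5, 4, 1), (7, 2, 1)]


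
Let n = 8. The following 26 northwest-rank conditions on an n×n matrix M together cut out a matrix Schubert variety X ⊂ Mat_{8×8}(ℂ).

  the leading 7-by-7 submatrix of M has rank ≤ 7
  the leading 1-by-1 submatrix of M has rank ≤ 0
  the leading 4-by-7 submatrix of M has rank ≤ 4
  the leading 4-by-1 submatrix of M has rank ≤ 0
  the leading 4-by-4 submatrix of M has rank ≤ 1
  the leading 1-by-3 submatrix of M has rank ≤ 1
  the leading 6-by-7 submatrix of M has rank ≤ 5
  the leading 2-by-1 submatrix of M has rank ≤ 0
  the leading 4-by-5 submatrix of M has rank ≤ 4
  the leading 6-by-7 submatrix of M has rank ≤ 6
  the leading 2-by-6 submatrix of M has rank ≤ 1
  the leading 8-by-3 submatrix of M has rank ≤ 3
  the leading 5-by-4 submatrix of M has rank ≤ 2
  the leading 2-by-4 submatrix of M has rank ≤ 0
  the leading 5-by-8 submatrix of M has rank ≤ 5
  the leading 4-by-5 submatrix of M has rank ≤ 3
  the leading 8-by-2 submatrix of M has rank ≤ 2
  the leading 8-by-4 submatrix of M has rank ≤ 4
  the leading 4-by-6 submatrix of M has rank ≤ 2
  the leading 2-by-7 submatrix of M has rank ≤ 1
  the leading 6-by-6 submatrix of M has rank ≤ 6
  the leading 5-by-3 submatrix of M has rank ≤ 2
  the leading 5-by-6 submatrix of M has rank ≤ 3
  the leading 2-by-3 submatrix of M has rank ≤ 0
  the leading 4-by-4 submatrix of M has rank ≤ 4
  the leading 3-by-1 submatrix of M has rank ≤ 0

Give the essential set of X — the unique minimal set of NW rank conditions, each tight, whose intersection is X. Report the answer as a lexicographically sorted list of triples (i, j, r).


Recovering R(i,j) via the rank-extension bound from the 26 conditions:

  row 1: 0  0  0  0  1  1  1  1
  row 2: 0  0  0  0  1  1  1  2
  row 3: 0  1  1  1  2  2  2  3
  row 4: 0  1  1  1  2  2  3  4
  row 5: 1  2  2  2  3  3  4  5
  row 6: 1  2  3  3  4  4  5  6
  row 7: 1  2  3  4  5  5  6  7
  row 8: 1  2  3  4  5  6  7  8

second differences of R give the permutation w = (5, 8, 2, 7, 1, 3, 4, 6).

Rothe diagram D(w) (15 cells), 5 SE-corners (essential conditions):

[(2, 4, 0), (2, 7, 1), (4, 1, 0), (4, 4, 1), (4, 6, 2)]


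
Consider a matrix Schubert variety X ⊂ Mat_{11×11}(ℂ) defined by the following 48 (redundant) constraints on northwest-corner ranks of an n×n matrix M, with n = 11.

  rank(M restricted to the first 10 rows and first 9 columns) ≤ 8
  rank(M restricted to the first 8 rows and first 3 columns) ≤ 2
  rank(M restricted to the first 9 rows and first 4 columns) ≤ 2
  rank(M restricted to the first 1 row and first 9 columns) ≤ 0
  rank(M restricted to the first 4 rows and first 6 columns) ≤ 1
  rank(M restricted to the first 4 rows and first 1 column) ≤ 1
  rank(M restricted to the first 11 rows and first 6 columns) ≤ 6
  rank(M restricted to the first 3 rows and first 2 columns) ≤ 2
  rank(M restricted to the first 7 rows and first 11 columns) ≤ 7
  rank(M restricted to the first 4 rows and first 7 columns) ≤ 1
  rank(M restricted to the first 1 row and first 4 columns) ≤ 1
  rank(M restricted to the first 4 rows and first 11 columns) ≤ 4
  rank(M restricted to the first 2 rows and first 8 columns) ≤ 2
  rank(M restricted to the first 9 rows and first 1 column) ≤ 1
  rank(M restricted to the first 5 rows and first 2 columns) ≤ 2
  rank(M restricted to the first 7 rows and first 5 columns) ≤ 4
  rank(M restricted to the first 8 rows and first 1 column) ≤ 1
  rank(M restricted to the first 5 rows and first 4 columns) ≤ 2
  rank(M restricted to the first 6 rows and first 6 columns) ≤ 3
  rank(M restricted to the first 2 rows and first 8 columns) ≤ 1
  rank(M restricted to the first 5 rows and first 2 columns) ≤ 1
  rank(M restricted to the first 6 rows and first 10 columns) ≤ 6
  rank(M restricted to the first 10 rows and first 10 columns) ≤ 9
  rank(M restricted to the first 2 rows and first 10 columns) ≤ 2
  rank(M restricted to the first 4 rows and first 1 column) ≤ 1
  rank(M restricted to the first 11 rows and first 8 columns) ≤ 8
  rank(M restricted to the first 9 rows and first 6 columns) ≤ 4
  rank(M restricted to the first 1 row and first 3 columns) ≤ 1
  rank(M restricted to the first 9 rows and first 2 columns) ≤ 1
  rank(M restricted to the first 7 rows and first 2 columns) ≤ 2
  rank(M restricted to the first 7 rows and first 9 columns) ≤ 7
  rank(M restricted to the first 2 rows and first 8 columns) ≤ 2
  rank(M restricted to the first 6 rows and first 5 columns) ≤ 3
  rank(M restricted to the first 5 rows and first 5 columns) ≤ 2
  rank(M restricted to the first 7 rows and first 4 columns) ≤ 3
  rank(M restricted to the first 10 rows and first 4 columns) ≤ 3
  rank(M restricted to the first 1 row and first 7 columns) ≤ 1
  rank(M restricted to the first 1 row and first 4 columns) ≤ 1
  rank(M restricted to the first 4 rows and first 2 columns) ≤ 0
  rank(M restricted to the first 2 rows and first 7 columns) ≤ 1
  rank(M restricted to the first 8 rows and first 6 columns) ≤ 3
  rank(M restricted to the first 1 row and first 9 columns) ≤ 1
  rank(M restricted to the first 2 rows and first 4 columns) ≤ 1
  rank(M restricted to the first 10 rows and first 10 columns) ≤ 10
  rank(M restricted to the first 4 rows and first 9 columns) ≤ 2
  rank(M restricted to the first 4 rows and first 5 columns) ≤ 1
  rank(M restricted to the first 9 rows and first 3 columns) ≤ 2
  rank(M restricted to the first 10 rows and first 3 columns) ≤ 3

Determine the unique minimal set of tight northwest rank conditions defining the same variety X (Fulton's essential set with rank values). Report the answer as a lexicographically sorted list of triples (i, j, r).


Reconstructing r_w from the 48 given conditions:

  0 0 0 0 0 0 0 0 0 1 1
  0 0 1 1 1 1 1 1 1 2 2
  0 0 1 1 1 1 1 2 2 3 3
  0 0 1 1 1 1 1 2 2 3 4
  1 1 2 2 2 2 2 3 3 4 5
  1 1 2 2 3 3 3 4 4 5 6
  1 1 2 2 3 3 4 5 5 6 7
  1 1 2 2 3 3 4 5 6 7 8
  1 1 2 2 3 4 5 6 7 8 9
  1 2 3 3 4 5 6 7 8 9 10
  1 2 3 4 5 6 7 8 9 10 11

second differences of R give the permutation w = (10, 3, 8, 11, 1, 5, 7, 9, 6, 2, 4).

|D(w)|=34, |Ess(w)|=7:

[(1, 9, 0), (4, 2, 0), (4, 7, 1), (4, 9, 2), (8, 6, 3), (9, 2, 1), (9, 4, 2)]
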